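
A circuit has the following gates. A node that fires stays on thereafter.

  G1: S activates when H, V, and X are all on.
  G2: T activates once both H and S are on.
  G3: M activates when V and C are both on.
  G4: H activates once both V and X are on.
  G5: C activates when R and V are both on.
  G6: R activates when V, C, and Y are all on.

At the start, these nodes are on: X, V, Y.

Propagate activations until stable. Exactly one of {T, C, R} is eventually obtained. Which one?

T

V and X are on, so H activates (G4).
H, V, and X are on, so S activates (G1).
H and S are on, so T activates (G2).
C would need R and V (G5), but R never turns on. R would need V, C, and Y (G6), but C never turns on.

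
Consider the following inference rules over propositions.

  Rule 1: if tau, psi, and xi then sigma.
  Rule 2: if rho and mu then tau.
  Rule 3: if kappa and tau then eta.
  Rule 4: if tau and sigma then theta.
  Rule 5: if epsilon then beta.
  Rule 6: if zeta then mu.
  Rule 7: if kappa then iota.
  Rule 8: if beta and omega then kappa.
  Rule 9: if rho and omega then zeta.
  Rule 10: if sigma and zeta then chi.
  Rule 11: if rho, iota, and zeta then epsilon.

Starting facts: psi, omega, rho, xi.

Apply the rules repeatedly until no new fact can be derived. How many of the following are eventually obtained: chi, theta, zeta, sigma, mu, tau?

6

rho and omega hold, so zeta follows (Rule 9).
From zeta, Rule 6 gives mu.
rho and mu hold, so tau follows (Rule 2).
From tau, psi, and xi, Rule 1 gives sigma.
From tau and sigma, Rule 4 gives theta.
From sigma and zeta, Rule 10 gives chi.
chi: reached.
theta: reached.
zeta: reached.
sigma: reached.
mu: reached.
tau: reached.
All 6 are reached.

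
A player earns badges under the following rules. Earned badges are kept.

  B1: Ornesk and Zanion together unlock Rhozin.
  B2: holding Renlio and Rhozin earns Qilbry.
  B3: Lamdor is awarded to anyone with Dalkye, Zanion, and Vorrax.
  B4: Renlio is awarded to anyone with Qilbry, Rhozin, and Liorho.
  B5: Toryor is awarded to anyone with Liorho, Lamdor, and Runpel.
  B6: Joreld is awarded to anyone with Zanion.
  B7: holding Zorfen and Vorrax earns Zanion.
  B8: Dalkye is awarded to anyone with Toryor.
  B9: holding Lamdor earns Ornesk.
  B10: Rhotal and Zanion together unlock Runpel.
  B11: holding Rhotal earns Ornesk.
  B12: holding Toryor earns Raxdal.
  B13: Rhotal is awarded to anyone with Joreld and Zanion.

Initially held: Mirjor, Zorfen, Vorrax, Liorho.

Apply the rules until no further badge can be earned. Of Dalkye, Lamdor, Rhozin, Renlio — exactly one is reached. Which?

Rhozin

With Zorfen and Vorrax, Zanion is earned (B7).
With Zanion, Joreld is earned (B6).
With Joreld and Zanion, Rhotal is earned (B13).
With Rhotal, Ornesk is earned (B11).
With Ornesk and Zanion, Rhozin is earned (B1).
Renlio would need Qilbry, Rhozin, and Liorho (B4), but Qilbry is never earned. Dalkye would need Toryor (B8), but Toryor is never earned. Lamdor would need Dalkye, Zanion, and Vorrax (B3), but Dalkye is never earned.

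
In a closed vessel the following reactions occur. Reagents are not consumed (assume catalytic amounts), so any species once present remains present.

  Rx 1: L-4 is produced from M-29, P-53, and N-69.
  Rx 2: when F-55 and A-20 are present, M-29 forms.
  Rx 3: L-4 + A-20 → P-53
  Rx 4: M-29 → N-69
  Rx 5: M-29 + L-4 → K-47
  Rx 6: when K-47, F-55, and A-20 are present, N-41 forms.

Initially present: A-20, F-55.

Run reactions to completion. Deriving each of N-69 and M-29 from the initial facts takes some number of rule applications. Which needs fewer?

M-29: F-55 and A-20 present → M-29 forms (Rx 2). [1 rule application]
N-69: F-55 and A-20 present → M-29 forms (Rx 2). M-29 present → N-69 forms (Rx 4). [2 rule applications]
M-29 needs fewer.

M-29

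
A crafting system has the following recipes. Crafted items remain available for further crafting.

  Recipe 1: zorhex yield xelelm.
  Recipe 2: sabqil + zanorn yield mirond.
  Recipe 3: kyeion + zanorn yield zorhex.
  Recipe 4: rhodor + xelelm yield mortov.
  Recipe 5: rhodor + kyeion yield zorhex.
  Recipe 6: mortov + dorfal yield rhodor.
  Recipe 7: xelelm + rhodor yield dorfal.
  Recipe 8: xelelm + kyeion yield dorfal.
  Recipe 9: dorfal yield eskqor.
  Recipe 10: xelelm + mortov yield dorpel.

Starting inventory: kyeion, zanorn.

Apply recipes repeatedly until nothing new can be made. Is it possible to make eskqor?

kyeion + zanorn → zorhex (Recipe 3).
zorhex → xelelm (Recipe 1).
Using Recipe 8, xelelm and kyeion make dorfal.
dorfal → eskqor (Recipe 9).

Yes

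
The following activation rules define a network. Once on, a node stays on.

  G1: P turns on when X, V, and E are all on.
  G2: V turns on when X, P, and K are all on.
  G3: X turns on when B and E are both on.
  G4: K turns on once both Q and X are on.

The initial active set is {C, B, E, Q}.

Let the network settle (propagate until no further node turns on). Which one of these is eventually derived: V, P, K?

K

B and E are on, so X turns on (G3).
Q and X are on, so K turns on (G4).
P would need X, V, and E (G1), but V never turns on. V would need X, P, and K (G2), but P never turns on.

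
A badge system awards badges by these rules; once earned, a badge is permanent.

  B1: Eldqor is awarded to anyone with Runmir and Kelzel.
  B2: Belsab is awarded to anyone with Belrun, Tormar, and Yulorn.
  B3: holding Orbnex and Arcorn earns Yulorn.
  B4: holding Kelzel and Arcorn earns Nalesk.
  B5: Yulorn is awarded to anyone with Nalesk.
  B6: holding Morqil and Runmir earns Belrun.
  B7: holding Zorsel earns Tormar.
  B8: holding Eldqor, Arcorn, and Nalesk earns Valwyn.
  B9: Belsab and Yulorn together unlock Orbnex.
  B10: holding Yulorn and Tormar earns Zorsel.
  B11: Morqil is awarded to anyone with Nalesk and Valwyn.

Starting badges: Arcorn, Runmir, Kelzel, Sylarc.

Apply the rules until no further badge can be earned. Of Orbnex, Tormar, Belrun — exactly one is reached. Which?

Belrun

With Kelzel and Arcorn, Nalesk is earned (B4).
With Runmir and Kelzel, Eldqor is earned (B1).
With Eldqor, Arcorn, and Nalesk, Valwyn is earned (B8).
With Nalesk and Valwyn, Morqil is earned (B11).
With Morqil and Runmir, Belrun is earned (B6).
Orbnex would need Belsab and Yulorn (B9), but Belsab is never earned. Tormar would need Zorsel (B7), but Zorsel is never earned.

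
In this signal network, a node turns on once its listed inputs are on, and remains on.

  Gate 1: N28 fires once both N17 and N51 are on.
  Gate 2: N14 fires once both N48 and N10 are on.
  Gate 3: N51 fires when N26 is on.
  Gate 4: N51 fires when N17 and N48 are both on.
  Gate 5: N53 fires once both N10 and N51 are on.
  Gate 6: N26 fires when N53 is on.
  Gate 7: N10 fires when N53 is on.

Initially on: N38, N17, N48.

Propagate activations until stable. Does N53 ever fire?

No

N53 would need N10 and N51 (Gate 5), but N10 never turns on.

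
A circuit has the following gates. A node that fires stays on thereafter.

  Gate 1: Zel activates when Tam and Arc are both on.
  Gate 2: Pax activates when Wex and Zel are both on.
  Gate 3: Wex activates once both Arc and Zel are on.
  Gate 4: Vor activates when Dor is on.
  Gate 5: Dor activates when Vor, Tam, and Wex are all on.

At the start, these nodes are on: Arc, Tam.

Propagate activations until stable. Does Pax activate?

Tam and Arc are on, so Zel activates (Gate 1).
Gate 3: Arc and Zel on → Wex on.
Gate 2: Wex and Zel on → Pax on.

Yes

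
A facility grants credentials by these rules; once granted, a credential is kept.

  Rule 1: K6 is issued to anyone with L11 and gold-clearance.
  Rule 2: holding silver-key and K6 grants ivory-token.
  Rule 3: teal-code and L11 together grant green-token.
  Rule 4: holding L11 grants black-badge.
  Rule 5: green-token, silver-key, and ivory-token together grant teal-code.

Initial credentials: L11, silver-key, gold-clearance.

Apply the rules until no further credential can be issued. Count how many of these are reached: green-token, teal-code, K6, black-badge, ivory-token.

Holding L11 grants black-badge (Rule 4).
Holding L11 and gold-clearance grants K6 (Rule 1).
Holding silver-key and K6 grants ivory-token (Rule 2).
green-token would need teal-code and L11 (Rule 3), but teal-code is never granted.
teal-code would need green-token, silver-key, and ivory-token (Rule 5), but green-token is never granted.
K6: reached.
black-badge: reached.
ivory-token: reached.
Reached: K6, black-badge, and ivory-token — 3 of the 5.

3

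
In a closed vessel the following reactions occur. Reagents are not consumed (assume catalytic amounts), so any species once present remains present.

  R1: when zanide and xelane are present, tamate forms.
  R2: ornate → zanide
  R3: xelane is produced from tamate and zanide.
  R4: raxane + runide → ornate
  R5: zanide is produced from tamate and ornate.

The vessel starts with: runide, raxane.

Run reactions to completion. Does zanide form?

raxane and runide present → ornate forms (R4).
ornate present → zanide forms (R2).

Yes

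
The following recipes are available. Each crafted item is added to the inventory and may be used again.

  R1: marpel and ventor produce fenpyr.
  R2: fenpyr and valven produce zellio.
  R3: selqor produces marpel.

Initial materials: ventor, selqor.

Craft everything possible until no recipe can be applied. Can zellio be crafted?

zellio would need fenpyr and valven (R2), but valven is never obtained.

No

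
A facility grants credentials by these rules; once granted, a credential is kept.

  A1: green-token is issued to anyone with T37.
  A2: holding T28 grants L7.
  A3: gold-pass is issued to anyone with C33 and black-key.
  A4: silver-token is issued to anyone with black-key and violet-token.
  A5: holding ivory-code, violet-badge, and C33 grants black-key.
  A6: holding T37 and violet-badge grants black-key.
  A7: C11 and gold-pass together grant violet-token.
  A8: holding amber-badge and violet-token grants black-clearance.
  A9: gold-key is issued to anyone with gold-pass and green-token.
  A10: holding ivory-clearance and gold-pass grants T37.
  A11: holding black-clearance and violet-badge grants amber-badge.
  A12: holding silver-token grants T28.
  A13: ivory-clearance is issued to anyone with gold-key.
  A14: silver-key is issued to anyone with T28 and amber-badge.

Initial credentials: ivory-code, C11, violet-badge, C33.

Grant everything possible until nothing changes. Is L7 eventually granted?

Yes

Holding ivory-code, violet-badge, and C33 grants black-key (A5).
Holding C33 and black-key grants gold-pass (A3).
Holding C11 and gold-pass grants violet-token (A7).
Holding black-key and violet-token grants silver-token (A4).
Holding silver-token grants T28 (A12).
Holding T28 grants L7 (A2).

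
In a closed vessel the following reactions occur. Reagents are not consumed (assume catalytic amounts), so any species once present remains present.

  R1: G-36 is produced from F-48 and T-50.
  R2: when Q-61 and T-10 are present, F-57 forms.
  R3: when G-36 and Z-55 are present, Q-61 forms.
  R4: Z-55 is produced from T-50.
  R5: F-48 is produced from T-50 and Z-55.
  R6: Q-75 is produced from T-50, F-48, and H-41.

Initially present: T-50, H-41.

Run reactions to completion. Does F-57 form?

F-57 would need Q-61 and T-10 (R2), but T-10 never forms.

No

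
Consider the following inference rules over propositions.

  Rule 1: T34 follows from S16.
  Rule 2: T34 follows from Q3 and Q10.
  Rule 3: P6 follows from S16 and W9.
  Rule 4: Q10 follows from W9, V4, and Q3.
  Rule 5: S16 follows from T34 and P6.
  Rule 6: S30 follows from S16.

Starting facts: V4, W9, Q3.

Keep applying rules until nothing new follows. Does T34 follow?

W9, V4, and Q3 hold, so Q10 follows (Rule 4).
From Q3 and Q10, Rule 2 gives T34.

Yes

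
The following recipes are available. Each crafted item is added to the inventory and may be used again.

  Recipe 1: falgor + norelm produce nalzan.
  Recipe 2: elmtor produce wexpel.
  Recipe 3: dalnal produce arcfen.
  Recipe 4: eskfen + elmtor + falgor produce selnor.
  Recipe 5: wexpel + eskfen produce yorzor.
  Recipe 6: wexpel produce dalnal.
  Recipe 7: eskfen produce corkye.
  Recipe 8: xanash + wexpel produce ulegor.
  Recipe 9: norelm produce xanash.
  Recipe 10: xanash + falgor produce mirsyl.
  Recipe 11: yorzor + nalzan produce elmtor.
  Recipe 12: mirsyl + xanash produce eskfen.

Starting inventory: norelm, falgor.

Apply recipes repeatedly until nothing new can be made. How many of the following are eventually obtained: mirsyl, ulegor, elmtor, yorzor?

1

Using Recipe 9, norelm makes xanash.
xanash + falgor → mirsyl (Recipe 10).
mirsyl: reached.
ulegor would need xanash and wexpel (Recipe 8), but wexpel is never obtained.
elmtor would need yorzor and nalzan (Recipe 11), but yorzor is never obtained.
yorzor would need wexpel and eskfen (Recipe 5), but wexpel is never obtained.
Reached: mirsyl — 1 of the 4.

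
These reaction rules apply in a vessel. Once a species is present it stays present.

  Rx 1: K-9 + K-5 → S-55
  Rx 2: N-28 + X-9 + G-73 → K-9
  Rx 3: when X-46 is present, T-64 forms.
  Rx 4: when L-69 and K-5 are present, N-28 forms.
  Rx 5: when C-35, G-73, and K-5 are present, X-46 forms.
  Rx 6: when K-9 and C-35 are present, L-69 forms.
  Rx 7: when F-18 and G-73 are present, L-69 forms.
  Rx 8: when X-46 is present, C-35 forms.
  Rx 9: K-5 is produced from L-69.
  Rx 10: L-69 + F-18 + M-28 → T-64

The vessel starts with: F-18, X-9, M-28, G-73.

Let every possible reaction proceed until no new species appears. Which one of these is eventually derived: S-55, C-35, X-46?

S-55

F-18 and G-73 present → L-69 forms (Rx 7).
L-69 present → K-5 forms (Rx 9).
L-69 and K-5 present → N-28 forms (Rx 4).
N-28, X-9, and G-73 present → K-9 forms (Rx 2).
K-9 and K-5 present → S-55 forms (Rx 1).
X-46 would need C-35, G-73, and K-5 (Rx 5), but C-35 never forms. C-35 would need X-46 (Rx 8), but X-46 never forms.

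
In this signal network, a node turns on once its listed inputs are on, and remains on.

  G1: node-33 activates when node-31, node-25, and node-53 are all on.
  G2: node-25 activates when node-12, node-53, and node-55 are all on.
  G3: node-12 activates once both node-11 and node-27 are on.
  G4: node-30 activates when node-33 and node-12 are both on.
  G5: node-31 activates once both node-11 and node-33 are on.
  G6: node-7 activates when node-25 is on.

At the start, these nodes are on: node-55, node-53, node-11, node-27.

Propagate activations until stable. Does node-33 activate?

No

node-33 would need node-31, node-25, and node-53 (G1), but node-31 never turns on.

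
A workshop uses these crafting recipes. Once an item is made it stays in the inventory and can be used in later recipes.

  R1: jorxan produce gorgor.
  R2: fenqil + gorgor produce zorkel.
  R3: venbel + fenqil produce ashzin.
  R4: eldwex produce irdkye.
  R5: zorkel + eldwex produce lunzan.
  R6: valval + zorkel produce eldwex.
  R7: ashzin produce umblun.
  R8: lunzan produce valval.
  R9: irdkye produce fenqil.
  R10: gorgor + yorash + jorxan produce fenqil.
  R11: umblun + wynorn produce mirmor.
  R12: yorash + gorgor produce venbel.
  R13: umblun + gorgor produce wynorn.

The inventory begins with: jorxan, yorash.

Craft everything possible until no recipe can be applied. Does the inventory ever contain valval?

valval would need lunzan (R8), but lunzan is never obtained.

No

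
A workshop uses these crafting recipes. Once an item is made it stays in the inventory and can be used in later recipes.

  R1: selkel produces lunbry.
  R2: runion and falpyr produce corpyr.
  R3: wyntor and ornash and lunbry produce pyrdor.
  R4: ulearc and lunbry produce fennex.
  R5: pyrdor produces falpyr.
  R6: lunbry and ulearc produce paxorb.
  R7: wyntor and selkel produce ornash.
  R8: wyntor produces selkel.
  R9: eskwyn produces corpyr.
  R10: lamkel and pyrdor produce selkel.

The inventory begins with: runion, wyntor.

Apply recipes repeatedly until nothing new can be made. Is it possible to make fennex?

No

fennex would need ulearc and lunbry (R4), but ulearc is never obtained.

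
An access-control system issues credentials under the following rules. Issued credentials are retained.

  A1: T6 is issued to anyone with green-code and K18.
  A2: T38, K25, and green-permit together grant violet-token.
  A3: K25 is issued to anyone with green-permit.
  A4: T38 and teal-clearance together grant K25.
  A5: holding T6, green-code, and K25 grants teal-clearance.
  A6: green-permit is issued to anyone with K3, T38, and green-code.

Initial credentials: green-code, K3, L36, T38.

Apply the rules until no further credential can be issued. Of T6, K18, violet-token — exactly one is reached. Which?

violet-token

Holding K3, T38, and green-code grants green-permit (A6).
Holding green-permit grants K25 (A3).
Holding T38, K25, and green-permit grants violet-token (A2).
T6 would need green-code and K18 (A1), but K18 is never granted. No rule produces K18, and it is not given.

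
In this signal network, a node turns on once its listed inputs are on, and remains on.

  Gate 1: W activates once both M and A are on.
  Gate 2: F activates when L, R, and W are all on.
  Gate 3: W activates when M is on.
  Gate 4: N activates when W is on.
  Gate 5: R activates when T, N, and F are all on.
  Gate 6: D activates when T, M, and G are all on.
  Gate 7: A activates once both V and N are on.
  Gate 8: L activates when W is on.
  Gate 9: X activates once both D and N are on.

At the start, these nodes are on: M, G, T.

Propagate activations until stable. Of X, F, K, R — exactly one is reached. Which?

T, M, and G are on, so D activates (Gate 6).
M is on, so W activates (Gate 3).
W is on, so N activates (Gate 4).
Gate 9: D and N on → X on.
R would need T, N, and F (Gate 5), but F never turns on. F would need L, R, and W (Gate 2), but R never turns on. No rule produces K, and it is not given.

X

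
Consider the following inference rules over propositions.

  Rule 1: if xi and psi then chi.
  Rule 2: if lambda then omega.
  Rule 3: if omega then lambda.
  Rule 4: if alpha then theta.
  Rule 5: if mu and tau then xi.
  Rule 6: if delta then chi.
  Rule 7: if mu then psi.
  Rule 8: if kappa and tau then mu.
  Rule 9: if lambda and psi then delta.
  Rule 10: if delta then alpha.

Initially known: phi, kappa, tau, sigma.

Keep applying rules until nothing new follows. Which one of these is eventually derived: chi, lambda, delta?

chi

From kappa and tau, Rule 8 gives mu.
mu holds, so psi follows (Rule 7).
mu and tau hold, so xi follows (Rule 5).
xi and psi hold, so chi follows (Rule 1).
lambda would need omega (Rule 3), but omega is never established. delta would need lambda and psi (Rule 9), but lambda is never established.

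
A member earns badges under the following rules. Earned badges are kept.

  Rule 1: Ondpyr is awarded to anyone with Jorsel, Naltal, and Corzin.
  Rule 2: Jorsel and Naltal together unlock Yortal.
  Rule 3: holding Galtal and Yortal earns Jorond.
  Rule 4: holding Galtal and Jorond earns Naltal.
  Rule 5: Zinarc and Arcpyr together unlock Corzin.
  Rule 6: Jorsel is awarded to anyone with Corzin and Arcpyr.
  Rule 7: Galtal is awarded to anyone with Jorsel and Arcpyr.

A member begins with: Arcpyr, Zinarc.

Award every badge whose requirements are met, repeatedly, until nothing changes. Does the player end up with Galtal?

Yes

With Zinarc and Arcpyr, Corzin is earned (Rule 5).
With Corzin and Arcpyr, Jorsel is earned (Rule 6).
With Jorsel and Arcpyr, Galtal is earned (Rule 7).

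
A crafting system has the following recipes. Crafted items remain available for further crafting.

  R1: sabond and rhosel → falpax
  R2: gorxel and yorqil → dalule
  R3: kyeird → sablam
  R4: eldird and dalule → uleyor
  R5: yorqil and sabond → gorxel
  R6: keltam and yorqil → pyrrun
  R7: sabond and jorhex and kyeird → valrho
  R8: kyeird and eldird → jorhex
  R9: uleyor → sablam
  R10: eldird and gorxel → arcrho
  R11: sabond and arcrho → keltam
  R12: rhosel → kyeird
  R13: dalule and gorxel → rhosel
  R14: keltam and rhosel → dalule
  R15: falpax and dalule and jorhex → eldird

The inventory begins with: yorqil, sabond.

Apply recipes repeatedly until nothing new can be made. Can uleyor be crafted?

uleyor would need eldird and dalule (R4), but eldird is never obtained.

No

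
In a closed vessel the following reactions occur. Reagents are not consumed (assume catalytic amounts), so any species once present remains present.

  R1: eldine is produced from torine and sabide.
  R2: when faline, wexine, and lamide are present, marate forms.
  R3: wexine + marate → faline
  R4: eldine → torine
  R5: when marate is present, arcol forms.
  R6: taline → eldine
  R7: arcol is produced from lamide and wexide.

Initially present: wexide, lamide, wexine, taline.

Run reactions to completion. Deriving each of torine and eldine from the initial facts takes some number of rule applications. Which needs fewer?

eldine

eldine: taline present → eldine forms (R6). [1 rule application]
torine: taline present → eldine forms (R6). eldine present → torine forms (R4). [2 rule applications]
eldine needs fewer.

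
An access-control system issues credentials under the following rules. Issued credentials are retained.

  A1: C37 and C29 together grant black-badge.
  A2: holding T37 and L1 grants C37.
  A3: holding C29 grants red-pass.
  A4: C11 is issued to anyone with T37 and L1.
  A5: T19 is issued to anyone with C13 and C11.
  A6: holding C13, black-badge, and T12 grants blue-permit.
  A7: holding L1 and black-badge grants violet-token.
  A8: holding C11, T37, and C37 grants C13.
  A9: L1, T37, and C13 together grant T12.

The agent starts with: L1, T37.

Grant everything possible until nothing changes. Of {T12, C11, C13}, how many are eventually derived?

Holding T37 and L1 grants C11 (A4).
Holding T37 and L1 grants C37 (A2).
Holding C11, T37, and C37 grants C13 (A8).
Holding L1, T37, and C13 grants T12 (A9).
T12: reached.
C11: reached.
C13: reached.
All 3 are reached.

3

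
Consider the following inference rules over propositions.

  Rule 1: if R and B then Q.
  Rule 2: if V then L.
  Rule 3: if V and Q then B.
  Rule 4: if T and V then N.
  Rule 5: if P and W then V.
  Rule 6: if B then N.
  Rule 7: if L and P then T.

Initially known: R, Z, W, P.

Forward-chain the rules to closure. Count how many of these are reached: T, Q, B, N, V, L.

From P and W, Rule 5 gives V.
V holds, so L follows (Rule 2).
From L and P, Rule 7 gives T.
From T and V, Rule 4 gives N.
T: reached.
Q would need R and B (Rule 1), but B is never established.
B would need V and Q (Rule 3), but Q is never established.
N: reached.
V: reached.
L: reached.
Reached: T, N, V, and L — 4 of the 6.

4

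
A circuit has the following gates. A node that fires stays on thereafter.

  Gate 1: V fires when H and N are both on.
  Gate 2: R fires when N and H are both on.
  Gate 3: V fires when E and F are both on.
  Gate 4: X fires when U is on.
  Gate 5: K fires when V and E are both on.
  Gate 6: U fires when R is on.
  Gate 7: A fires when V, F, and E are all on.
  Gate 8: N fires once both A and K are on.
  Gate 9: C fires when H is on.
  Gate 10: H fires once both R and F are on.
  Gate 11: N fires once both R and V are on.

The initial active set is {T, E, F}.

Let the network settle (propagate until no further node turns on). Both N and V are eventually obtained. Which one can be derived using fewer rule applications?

V: Gate 3: E and F on → V on. [1 rule application]
N: Gate 3: E and F on → V on. Gate 5: V and E on → K on. Gate 7: V, F, and E on → A on. Gate 8: A and K on → N on. [4 rule applications]
V needs fewer.

V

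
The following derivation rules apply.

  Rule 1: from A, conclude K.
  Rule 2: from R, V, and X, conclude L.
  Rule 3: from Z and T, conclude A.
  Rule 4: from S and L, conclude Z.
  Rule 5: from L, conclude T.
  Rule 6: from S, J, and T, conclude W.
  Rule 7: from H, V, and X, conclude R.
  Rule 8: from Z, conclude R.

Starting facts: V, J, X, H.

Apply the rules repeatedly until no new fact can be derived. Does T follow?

H, V, and X hold, so R follows (Rule 7).
From R, V, and X, Rule 2 gives L.
L holds, so T follows (Rule 5).

Yes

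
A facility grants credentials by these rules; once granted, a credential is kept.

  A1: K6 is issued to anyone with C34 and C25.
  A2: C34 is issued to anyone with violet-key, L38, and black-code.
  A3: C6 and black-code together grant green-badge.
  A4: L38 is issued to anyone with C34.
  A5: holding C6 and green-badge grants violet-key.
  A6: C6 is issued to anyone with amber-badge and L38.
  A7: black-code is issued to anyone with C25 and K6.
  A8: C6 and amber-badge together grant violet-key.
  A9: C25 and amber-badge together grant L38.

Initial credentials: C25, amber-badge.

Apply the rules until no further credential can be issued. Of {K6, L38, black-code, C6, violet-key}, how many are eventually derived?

Holding C25 and amber-badge grants L38 (A9).
Holding amber-badge and L38 grants C6 (A6).
Holding C6 and amber-badge grants violet-key (A8).
K6 would need C34 and C25 (A1), but C34 is never granted.
L38: reached.
black-code would need C25 and K6 (A7), but K6 is never granted.
C6: reached.
violet-key: reached.
Reached: L38, C6, and violet-key — 3 of the 5.

3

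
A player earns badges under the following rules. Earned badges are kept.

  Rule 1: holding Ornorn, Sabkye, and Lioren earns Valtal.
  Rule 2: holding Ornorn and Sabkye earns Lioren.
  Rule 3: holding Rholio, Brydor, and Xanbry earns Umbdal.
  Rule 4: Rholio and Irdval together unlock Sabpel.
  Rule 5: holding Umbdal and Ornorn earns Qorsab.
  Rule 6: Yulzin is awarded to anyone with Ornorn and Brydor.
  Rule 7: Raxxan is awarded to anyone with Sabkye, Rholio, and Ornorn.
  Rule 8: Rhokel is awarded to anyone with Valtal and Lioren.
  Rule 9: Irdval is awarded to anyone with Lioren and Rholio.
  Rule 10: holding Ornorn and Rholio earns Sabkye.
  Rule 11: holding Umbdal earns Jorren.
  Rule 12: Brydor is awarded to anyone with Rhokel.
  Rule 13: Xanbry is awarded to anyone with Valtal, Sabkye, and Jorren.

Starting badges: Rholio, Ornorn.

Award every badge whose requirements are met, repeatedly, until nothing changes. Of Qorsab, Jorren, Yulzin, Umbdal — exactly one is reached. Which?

With Ornorn and Rholio, Sabkye is earned (Rule 10).
With Ornorn and Sabkye, Lioren is earned (Rule 2).
With Ornorn, Sabkye, and Lioren, Valtal is earned (Rule 1).
With Valtal and Lioren, Rhokel is earned (Rule 8).
With Rhokel, Brydor is earned (Rule 12).
With Ornorn and Brydor, Yulzin is earned (Rule 6).
Umbdal would need Rholio, Brydor, and Xanbry (Rule 3), but Xanbry is never earned. Qorsab would need Umbdal and Ornorn (Rule 5), but Umbdal is never earned. Jorren would need Umbdal (Rule 11), but Umbdal is never earned.

Yulzin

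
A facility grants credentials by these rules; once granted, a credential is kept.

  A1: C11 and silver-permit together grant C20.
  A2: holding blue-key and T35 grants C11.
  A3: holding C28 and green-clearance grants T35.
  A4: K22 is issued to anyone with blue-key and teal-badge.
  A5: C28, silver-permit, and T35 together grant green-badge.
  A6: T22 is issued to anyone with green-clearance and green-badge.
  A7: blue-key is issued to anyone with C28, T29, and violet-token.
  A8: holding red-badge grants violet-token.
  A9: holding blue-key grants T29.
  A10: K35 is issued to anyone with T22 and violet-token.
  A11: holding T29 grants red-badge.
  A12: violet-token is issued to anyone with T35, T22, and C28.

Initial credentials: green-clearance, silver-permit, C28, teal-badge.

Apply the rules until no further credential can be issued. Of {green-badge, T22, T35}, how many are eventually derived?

3

Holding C28 and green-clearance grants T35 (A3).
Holding C28, silver-permit, and T35 grants green-badge (A5).
Holding green-clearance and green-badge grants T22 (A6).
green-badge: reached.
T22: reached.
T35: reached.
All 3 are reached.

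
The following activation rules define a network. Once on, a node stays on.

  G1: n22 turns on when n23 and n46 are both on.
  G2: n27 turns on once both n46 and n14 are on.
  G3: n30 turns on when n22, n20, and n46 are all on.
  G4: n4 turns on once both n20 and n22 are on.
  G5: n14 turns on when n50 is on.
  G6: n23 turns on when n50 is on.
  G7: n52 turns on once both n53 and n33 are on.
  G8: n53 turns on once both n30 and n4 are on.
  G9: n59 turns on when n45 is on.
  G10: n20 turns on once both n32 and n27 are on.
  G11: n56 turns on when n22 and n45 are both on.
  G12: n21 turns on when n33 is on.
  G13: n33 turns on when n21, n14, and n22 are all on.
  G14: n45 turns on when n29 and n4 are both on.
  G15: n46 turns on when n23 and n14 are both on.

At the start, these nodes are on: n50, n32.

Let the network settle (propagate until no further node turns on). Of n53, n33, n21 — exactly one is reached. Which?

n50 is on, so n14 turns on (G5).
n50 is on, so n23 turns on (G6).
G15: n23 and n14 on → n46 on.
G2: n46 and n14 on → n27 on.
n23 and n46 are on, so n22 turns on (G1).
n32 and n27 are on, so n20 turns on (G10).
G4: n20 and n22 on → n4 on.
n22, n20, and n46 are on, so n30 turns on (G3).
n30 and n4 are on, so n53 turns on (G8).
n33 would need n21, n14, and n22 (G13), but n21 never turns on. n21 would need n33 (G12), but n33 never turns on.

n53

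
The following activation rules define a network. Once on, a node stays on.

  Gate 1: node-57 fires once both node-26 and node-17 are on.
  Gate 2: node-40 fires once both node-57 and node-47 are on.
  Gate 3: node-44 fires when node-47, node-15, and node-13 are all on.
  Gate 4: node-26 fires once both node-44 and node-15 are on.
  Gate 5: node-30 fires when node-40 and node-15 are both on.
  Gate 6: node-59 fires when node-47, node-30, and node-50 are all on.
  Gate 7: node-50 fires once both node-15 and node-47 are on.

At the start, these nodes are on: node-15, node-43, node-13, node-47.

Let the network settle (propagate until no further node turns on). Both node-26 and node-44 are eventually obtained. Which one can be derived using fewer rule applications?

node-44: node-47, node-15, and node-13 are on, so node-44 fires (Gate 3). [1 rule application]
node-26: Gate 3: node-47, node-15, and node-13 on → node-44 on. Gate 4: node-44 and node-15 on → node-26 on. [2 rule applications]
node-44 needs fewer.

node-44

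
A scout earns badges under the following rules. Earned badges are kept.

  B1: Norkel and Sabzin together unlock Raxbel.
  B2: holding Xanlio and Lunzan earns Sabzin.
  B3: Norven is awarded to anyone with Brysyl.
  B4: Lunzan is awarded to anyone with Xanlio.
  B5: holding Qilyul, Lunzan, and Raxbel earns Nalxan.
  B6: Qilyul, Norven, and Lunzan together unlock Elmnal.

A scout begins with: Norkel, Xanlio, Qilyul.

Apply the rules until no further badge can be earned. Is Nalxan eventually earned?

With Xanlio, Lunzan is earned (B4).
With Xanlio and Lunzan, Sabzin is earned (B2).
With Norkel and Sabzin, Raxbel is earned (B1).
With Qilyul, Lunzan, and Raxbel, Nalxan is earned (B5).

Yes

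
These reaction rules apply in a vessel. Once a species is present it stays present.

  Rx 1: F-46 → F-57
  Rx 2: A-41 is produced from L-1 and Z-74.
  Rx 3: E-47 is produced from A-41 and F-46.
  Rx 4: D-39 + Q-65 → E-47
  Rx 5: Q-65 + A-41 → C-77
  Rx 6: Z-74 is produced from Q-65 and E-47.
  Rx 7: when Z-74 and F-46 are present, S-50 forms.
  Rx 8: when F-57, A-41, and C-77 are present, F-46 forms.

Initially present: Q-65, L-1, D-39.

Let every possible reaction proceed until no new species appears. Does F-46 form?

F-46 would need F-57, A-41, and C-77 (Rx 8), but F-57 never forms.

No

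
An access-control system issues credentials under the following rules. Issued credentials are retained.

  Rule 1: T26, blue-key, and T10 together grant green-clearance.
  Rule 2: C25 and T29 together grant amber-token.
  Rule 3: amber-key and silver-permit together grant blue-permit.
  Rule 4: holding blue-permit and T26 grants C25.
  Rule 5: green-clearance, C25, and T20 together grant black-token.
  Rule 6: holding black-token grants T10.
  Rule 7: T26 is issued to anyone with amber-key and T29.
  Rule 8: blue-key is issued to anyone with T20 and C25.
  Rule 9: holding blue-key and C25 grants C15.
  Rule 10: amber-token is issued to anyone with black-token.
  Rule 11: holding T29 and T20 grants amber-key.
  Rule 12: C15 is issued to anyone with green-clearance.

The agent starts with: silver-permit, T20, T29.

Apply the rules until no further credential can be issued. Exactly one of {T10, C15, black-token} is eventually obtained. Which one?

C15

Holding T29 and T20 grants amber-key (Rule 11).
Holding amber-key and T29 grants T26 (Rule 7).
Holding amber-key and silver-permit grants blue-permit (Rule 3).
Holding blue-permit and T26 grants C25 (Rule 4).
Holding T20 and C25 grants blue-key (Rule 8).
Holding blue-key and C25 grants C15 (Rule 9).
black-token would need green-clearance, C25, and T20 (Rule 5), but green-clearance is never granted. T10 would need black-token (Rule 6), but black-token is never granted.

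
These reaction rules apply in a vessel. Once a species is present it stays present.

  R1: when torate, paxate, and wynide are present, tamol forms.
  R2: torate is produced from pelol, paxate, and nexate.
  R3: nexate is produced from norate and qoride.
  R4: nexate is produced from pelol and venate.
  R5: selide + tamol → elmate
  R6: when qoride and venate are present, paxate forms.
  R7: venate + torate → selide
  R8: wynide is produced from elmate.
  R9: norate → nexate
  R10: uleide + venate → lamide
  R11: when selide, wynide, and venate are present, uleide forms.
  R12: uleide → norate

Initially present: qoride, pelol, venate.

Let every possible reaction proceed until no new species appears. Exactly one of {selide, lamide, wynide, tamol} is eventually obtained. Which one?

selide

pelol and venate present → nexate forms (R4).
qoride and venate present → paxate forms (R6).
pelol, paxate, and nexate present → torate forms (R2).
venate and torate present → selide forms (R7).
lamide would need uleide and venate (R10), but uleide never forms. wynide would need elmate (R8), but elmate never forms. tamol would need torate, paxate, and wynide (R1), but wynide never forms.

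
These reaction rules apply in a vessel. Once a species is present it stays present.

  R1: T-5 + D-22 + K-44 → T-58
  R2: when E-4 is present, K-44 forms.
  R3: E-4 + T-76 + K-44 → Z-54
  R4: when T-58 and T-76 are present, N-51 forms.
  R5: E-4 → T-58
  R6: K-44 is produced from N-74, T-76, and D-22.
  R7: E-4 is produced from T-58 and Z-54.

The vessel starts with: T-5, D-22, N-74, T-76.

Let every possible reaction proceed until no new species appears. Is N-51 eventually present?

N-74, T-76, and D-22 present → K-44 forms (R6).
T-5, D-22, and K-44 present → T-58 forms (R1).
T-58 and T-76 present → N-51 forms (R4).

Yes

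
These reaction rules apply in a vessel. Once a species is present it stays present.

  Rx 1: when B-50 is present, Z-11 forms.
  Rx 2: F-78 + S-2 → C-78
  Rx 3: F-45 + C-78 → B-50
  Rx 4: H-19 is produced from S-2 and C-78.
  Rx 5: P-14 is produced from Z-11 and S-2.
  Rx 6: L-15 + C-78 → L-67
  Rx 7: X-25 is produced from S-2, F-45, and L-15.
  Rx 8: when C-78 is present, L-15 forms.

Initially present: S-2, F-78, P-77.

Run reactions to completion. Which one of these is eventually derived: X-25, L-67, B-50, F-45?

L-67

F-78 and S-2 present → C-78 forms (Rx 2).
C-78 present → L-15 forms (Rx 8).
L-15 and C-78 present → L-67 forms (Rx 6).
B-50 would need F-45 and C-78 (Rx 3), but F-45 never forms. X-25 would need S-2, F-45, and L-15 (Rx 7), but F-45 never forms. No rule produces F-45, and it is not given.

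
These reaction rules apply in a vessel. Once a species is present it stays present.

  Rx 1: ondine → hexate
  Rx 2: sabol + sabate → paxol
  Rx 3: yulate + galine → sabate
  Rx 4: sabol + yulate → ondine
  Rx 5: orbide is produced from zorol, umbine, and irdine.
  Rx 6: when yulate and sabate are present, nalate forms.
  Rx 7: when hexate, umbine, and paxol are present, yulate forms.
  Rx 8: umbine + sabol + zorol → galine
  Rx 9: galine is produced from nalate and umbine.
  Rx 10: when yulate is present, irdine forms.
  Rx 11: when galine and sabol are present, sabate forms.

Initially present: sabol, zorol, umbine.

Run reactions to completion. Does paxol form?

umbine, sabol, and zorol present → galine forms (Rx 8).
galine and sabol present → sabate forms (Rx 11).
sabol and sabate present → paxol forms (Rx 2).

Yes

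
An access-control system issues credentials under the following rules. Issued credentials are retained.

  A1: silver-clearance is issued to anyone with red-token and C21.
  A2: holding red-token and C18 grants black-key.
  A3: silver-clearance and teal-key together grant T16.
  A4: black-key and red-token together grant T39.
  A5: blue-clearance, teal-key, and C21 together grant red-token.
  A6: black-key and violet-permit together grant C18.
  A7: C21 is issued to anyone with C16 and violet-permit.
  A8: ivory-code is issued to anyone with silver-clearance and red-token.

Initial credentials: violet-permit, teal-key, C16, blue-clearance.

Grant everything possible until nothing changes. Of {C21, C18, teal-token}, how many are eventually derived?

Holding C16 and violet-permit grants C21 (A7).
C21: reached.
C18 would need black-key and violet-permit (A6), but black-key is never granted.
No rule produces teal-token, and it is not given.
Reached: C21 — 1 of the 3.

1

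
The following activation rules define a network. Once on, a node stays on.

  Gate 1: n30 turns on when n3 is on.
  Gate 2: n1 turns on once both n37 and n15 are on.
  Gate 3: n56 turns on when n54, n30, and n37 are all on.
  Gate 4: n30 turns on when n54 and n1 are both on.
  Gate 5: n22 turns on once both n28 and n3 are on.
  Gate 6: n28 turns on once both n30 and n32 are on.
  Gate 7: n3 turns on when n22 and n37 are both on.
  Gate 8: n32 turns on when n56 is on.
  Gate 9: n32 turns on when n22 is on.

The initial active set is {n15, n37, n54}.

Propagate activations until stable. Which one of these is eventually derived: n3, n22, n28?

Gate 2: n37 and n15 on → n1 on.
n54 and n1 are on, so n30 turns on (Gate 4).
n54, n30, and n37 are on, so n56 turns on (Gate 3).
n56 is on, so n32 turns on (Gate 8).
Gate 6: n30 and n32 on → n28 on.
n3 would need n22 and n37 (Gate 7), but n22 never turns on. n22 would need n28 and n3 (Gate 5), but n3 never turns on.

n28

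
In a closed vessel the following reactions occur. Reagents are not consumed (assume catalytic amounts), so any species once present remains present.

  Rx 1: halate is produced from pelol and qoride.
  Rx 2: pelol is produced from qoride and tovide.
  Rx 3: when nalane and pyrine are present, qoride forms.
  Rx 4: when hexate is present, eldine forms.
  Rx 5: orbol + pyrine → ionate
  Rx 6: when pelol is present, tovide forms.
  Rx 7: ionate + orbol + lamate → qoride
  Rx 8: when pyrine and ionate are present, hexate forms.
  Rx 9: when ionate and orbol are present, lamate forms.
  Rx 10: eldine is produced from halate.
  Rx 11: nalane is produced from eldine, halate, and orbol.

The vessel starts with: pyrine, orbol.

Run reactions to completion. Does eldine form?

Yes

orbol and pyrine present → ionate forms (Rx 5).
pyrine and ionate present → hexate forms (Rx 8).
hexate present → eldine forms (Rx 4).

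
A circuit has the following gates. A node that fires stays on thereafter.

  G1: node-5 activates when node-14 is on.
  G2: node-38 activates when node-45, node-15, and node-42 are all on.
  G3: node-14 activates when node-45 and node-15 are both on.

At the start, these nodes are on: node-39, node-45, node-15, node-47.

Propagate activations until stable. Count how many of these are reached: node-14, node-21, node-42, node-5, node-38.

2

node-45 and node-15 are on, so node-14 activates (G3).
node-14 is on, so node-5 activates (G1).
node-14: reached.
No rule produces node-21, and it is not given.
No rule produces node-42, and it is not given.
node-5: reached.
node-38 would need node-45, node-15, and node-42 (G2), but node-42 never turns on.
Reached: node-14 and node-5 — 2 of the 5.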